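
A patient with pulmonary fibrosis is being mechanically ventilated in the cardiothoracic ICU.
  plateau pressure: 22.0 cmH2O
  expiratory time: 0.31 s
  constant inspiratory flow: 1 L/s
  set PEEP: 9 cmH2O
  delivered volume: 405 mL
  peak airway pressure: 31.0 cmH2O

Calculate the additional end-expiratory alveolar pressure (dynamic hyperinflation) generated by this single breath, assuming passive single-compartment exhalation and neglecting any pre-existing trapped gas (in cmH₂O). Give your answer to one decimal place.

4.3

R = (PIP − Pplat)/V̇ = (31.0 − 22.0) / 1 = 9.0/1 = 9.0 cmH2O·s/L.
C = Vt/(Pplat − PEEP) = 405.0 / (22.0 − 9) = 405.0/13.0 = 31.154 mL/cmH2O.
τ = R × C = 9.0 × 0.03115 L/cmH2O = 0.2804 s.
Fraction remaining = e^(−Te/τ) = e^(−0.31/0.2804) = 0.331; trapped volume = 405.0 × 0.331 = 134.06 mL.
Additional alveolar pressure from trapping ≈ V_trapped / C = 134.06 / 31.154 = 4.303 cmH2O.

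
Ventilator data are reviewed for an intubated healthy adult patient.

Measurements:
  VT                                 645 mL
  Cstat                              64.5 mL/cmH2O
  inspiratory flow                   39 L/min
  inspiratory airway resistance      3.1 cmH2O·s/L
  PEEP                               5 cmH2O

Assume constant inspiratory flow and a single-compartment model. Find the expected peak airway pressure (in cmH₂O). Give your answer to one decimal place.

Flow: 39 L/min ÷ 60 = 0.65 L/s.
Equation of motion (constant flow): PIP = Vt/C + R·V̇ + PEEP.
PIP = 645/64.5 + 3.1×0.65 + 5 = 10.0 + 2.015 + 5 = 17.015 cmH2O.

17.0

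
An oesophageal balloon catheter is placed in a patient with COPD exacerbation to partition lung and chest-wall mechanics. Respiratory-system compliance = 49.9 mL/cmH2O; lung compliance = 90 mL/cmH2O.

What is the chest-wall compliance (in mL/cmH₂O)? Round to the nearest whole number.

112

1/Ccw = 1/Crs − 1/CL.
1/Ccw = 1/49.9 − 1/90 = 0.008929.
Ccw = 111.99 mL/cmH2O.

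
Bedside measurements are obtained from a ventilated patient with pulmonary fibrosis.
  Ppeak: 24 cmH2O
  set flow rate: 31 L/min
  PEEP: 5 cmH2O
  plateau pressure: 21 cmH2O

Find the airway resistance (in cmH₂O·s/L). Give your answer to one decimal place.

5.8

Flow: 31 L/min ÷ 60 = 0.5167 L/s.
Raw = (PIP − Pplat) / flow = (24 − 21) / 0.5167 = 3.0 / 0.5167 = 5.806 cmH2O·s/L.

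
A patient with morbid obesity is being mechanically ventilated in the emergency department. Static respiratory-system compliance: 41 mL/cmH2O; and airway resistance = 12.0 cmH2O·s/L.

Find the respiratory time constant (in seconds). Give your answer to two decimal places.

0.49

τ = R × C = 12.0 × 41 mL/cmH2O = 12.0 × 0.041 L/cmH2O = 0.492 s.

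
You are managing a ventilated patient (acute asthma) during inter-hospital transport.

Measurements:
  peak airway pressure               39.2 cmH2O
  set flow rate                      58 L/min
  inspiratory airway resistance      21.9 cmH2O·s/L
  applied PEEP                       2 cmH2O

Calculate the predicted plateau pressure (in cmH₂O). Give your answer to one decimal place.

18.0

Flow: 58 L/min ÷ 60 = 0.9667 L/s.
Pplat = PIP − Raw × flow = 39.2 − 21.9 × 0.9667 = 39.2 − 21.171 = 18.029 cmH2O.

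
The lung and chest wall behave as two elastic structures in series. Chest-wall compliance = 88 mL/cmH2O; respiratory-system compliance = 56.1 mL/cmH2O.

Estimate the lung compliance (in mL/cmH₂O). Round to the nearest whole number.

155

1/CL = 1/Crs − 1/Ccw.
1/CL = 1/56.1 − 1/88 = 0.006462.
CL = 154.75 mL/cmH2O.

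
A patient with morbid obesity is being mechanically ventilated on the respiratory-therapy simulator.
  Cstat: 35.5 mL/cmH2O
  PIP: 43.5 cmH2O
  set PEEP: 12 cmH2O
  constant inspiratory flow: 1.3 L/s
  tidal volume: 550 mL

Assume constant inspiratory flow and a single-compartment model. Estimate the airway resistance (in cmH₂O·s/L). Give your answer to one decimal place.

12.3

Equation of motion (constant flow): PIP = Vt/C + R·V̇ + PEEP.
R·V̇ = PIP − Vt/C − PEEP = 43.5 − 550/35.5 − 12 = 43.5 − 15.493 − 12 = 16.007 cmH2O.
R = 16.007 / 1.3 = 12.313 cmH2O·s/L.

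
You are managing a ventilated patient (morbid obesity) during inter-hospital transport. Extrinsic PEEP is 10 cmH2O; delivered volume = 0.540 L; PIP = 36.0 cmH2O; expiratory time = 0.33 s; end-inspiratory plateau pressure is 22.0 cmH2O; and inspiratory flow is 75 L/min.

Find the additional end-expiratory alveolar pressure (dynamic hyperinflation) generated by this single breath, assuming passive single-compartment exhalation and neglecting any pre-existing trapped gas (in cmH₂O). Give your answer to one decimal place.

Flow: 75 L/min ÷ 60 = 1.25 L/s.
R = (PIP − Pplat)/V̇ = (36.0 − 22.0) / 1.25 = 14.0/1.25 = 11.2 cmH2O·s/L.
C = Vt/(Pplat − PEEP) = 540.0 / (22.0 − 10) = 540.0/12.0 = 45.0 mL/cmH2O.
τ = R × C = 11.2 × 0.045 L/cmH2O = 0.504 s.
Fraction remaining = e^(−Te/τ) = e^(−0.33/0.504) = 0.5196; trapped volume = 540.0 × 0.5196 = 280.58 mL.
Additional alveolar pressure from trapping ≈ V_trapped / C = 280.58 / 45.0 = 6.235 cmH2O.

6.2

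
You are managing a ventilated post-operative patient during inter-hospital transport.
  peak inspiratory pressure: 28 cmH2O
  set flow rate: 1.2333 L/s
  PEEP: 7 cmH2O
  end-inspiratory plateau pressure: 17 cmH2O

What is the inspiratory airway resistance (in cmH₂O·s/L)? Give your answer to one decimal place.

Raw = (PIP − Pplat) / flow = (28 − 17) / 1.2333 = 11.0 / 1.2333 = 8.919 cmH2O·s/L.

8.9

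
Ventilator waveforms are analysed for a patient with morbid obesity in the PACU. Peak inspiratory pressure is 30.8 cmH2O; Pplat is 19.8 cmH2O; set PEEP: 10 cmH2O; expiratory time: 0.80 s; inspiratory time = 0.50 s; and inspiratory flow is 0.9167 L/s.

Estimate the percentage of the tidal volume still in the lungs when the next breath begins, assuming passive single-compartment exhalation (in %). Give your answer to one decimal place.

24.0

Vt = flow × Ti = 0.9167 L/s × 0.50 s × 1000 mL/L = 458.35 mL.
R = (PIP − Pplat)/V̇ = (30.8 − 19.8) / 0.9167 = 11.0/0.9167 = 12.0 cmH2O·s/L.
C = Vt/(Pplat − PEEP) = 458.35 / (19.8 − 10) = 458.35/9.8 = 46.77 mL/cmH2O.
τ = R × C = 12.0 × 0.04677 L/cmH2O = 0.5612 s.
Fraction remaining at end-expiration = e^(−Te/τ) = e^(−0.80/0.5612) = 0.2404 → 24.04%.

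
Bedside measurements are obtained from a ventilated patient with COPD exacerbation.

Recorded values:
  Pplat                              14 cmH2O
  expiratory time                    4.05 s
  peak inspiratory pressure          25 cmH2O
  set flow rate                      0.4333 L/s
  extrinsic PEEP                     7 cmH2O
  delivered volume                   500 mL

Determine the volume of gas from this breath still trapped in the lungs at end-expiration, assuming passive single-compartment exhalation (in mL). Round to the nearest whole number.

R = (PIP − Pplat)/V̇ = (25 − 14) / 0.4333 = 11.0/0.4333 = 25.387 cmH2O·s/L.
C = Vt/(Pplat − PEEP) = 500.0 / (14 − 7) = 500.0/7.0 = 71.429 mL/cmH2O.
τ = R × C = 25.387 × 0.07143 L/cmH2O = 1.813 s.
Fraction remaining = e^(−Te/τ) = e^(−4.05/1.813) = 0.1071.
Trapped volume = 500.0 × 0.1071 = 53.55 mL.

54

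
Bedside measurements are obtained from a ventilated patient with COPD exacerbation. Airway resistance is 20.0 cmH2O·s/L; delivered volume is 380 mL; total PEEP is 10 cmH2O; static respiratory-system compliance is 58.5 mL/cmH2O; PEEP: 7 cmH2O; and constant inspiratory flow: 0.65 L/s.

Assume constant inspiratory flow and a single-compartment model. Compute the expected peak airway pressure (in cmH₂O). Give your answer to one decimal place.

29.5

Total PEEP = 10 cmH2O (set 7 + intrinsic 3); this is the baseline alveolar pressure.
Equation of motion (constant flow): PIP = Vt/C + R·V̇ + PEEP.
PIP = 380/58.5 + 20.0×0.65 + 10 = 6.496 + 13.0 + 10 = 29.496 cmH2O.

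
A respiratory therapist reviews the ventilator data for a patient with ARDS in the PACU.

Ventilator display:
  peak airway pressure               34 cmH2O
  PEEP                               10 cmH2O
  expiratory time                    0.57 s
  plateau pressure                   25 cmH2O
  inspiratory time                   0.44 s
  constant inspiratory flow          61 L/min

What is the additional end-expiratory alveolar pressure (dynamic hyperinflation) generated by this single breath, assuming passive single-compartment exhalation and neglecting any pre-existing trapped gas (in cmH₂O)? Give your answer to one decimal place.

Flow: 61 L/min ÷ 60 = 1.0167 L/s.
Vt = flow × Ti = 1.0167 L/s × 0.44 s × 1000 mL/L = 447.35 mL.
R = (PIP − Pplat)/V̇ = (34 − 25) / 1.0167 = 9.0/1.0167 = 8.852 cmH2O·s/L.
C = Vt/(Pplat − PEEP) = 447.35 / (25 − 10) = 447.35/15.0 = 29.823 mL/cmH2O.
τ = R × C = 8.852 × 0.02982 L/cmH2O = 0.264 s.
Fraction remaining = e^(−Te/τ) = e^(−0.57/0.264) = 0.1154; trapped volume = 447.35 × 0.1154 = 51.624 mL.
Additional alveolar pressure from trapping ≈ V_trapped / C = 51.624 / 29.823 = 1.731 cmH2O.

1.7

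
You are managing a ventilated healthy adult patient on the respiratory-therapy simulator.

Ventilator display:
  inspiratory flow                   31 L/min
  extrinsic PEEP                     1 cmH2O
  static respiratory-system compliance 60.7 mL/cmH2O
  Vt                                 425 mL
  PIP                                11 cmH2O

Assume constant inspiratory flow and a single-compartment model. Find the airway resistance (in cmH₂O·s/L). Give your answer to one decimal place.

Flow: 31 L/min ÷ 60 = 0.5167 L/s.
Equation of motion (constant flow): PIP = Vt/C + R·V̇ + PEEP.
R·V̇ = PIP − Vt/C − PEEP = 11 − 425/60.7 − 1 = 11 − 7.002 − 1 = 2.998 cmH2O.
R = 2.998 / 0.5167 = 5.802 cmH2O·s/L.

5.8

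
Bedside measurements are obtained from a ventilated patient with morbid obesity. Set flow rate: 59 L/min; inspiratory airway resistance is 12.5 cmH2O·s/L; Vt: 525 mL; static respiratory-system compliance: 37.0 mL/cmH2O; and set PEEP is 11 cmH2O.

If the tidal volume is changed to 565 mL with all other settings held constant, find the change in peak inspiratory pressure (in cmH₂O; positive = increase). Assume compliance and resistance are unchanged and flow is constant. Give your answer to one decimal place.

PIP = Vt/C + R·V̇ + PEEP (constant-flow equation of motion).
Only the elastic term changes: ΔPIP = ΔVt / C = (565 − 525) / 37.0 = 1.081 cmH2O.

1.1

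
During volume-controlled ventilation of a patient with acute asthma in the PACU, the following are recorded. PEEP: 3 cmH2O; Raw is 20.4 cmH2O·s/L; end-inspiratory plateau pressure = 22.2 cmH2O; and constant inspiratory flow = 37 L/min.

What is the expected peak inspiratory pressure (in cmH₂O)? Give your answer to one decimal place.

34.8

Flow: 37 L/min ÷ 60 = 0.6167 L/s.
PIP = Pplat + Raw × flow = 22.2 + 20.4 × 0.6167 = 22.2 + 12.581 = 34.781 cmH2O.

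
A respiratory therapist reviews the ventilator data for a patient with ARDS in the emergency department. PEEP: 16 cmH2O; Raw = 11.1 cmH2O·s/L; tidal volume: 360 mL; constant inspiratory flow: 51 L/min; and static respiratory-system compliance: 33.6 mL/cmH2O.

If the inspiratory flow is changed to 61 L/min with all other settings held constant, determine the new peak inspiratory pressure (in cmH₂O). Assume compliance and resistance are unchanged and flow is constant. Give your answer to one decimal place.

Flow: 51 L/min ÷ 60 = 0.85 L/s.
New flow: 61 L/min ÷ 60 = 1.0167 L/s.
PIP = Vt/C + R·V̇ + PEEP (constant-flow equation of motion).
Only the resistive term changes: ΔPIP = R × ΔV̇ = 11.1 × (1.0167 − 0.85) = 11.1 × 0.1667 = 1.85 cmH2O.
Original PIP = 360/33.6 + 11.1×0.85 + 16 = 36.149 cmH2O; new PIP = 36.149 + (1.85) = 37.999 cmH2O.

38.0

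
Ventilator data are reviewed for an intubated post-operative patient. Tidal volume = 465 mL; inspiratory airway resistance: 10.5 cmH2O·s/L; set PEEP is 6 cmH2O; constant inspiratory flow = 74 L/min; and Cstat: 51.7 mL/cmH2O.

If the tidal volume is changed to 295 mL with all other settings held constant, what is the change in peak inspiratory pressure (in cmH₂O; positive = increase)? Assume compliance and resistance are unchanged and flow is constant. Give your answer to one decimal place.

-3.3

PIP = Vt/C + R·V̇ + PEEP (constant-flow equation of motion).
Only the elastic term changes: ΔPIP = ΔVt / C = (295 − 465) / 51.7 = -3.288 cmH2O.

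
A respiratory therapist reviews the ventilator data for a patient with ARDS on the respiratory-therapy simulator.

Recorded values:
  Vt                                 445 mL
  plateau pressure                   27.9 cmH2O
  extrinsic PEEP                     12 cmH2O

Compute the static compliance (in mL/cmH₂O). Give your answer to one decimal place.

28.0

Cstat = Vt / (Pplat − PEEP) = 445 / (27.9 − 12) = 445 / 15.9 = 27.987 mL/cmH2O.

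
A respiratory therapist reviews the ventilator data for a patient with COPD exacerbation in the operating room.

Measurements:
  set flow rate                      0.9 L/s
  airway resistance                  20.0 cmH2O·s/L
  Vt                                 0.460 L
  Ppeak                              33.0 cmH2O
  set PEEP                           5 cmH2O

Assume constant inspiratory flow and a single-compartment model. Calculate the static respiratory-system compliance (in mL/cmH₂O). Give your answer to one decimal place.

46.0

Equation of motion (constant flow): PIP = Vt/C + R·V̇ + PEEP.
Vt/C = PIP − R·V̇ − PEEP = 33.0 − 20.0×0.9 − 5 = 33.0 − 18.0 − 5 = 10.0 cmH2O.
C = Vt / 10.0 = 460 / 10.0 = 46.0 mL/cmH2O.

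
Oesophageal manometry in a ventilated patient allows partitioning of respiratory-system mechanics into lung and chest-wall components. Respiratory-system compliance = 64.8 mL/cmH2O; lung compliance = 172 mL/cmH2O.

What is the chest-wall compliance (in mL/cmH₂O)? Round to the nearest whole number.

1/Ccw = 1/Crs − 1/CL.
1/Ccw = 1/64.8 − 1/172 = 0.009618.
Ccw = 103.97 mL/cmH2O.

104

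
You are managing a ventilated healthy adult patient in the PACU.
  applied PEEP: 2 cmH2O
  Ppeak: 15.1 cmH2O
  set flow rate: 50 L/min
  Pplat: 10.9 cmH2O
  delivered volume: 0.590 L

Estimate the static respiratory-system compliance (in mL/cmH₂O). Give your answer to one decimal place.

66.3

Cstat = Vt / (Pplat − PEEP) = 590 / (10.9 − 2) = 590 / 8.9 = 66.292 mL/cmH2O.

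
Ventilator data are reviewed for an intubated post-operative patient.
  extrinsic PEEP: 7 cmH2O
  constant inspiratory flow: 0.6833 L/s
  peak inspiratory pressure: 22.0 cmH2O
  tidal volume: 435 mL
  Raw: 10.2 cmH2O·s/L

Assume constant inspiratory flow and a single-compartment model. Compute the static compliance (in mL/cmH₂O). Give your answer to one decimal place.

Equation of motion (constant flow): PIP = Vt/C + R·V̇ + PEEP.
Vt/C = PIP − R·V̇ − PEEP = 22.0 − 10.2×0.6833 − 7 = 22.0 − 6.97 − 7 = 8.03 cmH2O.
C = Vt / 8.03 = 435 / 8.03 = 54.172 mL/cmH2O.

54.2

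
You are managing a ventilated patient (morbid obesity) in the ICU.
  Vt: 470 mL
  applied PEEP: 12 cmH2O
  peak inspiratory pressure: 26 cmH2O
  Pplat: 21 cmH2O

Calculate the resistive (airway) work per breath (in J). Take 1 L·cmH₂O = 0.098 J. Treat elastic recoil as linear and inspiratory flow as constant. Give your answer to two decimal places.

0.23

With constant inspiratory flow the resistive pressure is constant at PIP − Pplat = 26 − 21 = 5.0 cmH2O, so resistive work = 5.0 × 0.470 = 2.35 L·cmH2O.
× 0.098 J/(L·cmH2O) → 0.2303 J.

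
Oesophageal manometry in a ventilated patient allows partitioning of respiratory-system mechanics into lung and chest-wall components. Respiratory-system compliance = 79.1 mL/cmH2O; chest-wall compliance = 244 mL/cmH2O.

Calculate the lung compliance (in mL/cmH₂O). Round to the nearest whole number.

1/CL = 1/Crs − 1/Ccw.
1/CL = 1/79.1 − 1/244 = 0.008544.
CL = 117.04 mL/cmH2O.

117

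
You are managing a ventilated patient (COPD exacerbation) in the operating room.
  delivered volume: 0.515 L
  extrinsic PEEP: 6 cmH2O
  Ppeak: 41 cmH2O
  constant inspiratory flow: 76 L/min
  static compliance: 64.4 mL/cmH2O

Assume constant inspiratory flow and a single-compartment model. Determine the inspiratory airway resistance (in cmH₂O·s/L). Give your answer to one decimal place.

Flow: 76 L/min ÷ 60 = 1.2667 L/s.
Equation of motion (constant flow): PIP = Vt/C + R·V̇ + PEEP.
R·V̇ = PIP − Vt/C − PEEP = 41 − 515/64.4 − 6 = 41 − 7.997 − 6 = 27.003 cmH2O.
R = 27.003 / 1.2667 = 21.318 cmH2O·s/L.

21.3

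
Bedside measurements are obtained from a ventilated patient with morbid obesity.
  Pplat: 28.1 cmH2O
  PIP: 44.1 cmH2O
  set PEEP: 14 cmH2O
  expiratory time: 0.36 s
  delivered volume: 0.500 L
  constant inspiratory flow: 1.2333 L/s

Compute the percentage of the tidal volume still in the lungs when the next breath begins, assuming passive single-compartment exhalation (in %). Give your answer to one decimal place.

45.7

R = (PIP − Pplat)/V̇ = (44.1 − 28.1) / 1.2333 = 16.0/1.2333 = 12.973 cmH2O·s/L.
C = Vt/(Pplat − PEEP) = 500.0 / (28.1 − 14) = 500.0/14.1 = 35.461 mL/cmH2O.
τ = R × C = 12.973 × 0.03546 L/cmH2O = 0.46 s.
Fraction remaining at end-expiration = e^(−Te/τ) = e^(−0.36/0.46) = 0.4572 → 45.72%.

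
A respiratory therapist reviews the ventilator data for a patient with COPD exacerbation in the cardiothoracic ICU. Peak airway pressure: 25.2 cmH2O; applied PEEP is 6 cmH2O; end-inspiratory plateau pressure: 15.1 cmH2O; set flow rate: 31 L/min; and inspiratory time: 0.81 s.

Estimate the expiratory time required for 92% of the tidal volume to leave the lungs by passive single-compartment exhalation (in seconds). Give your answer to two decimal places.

Flow: 31 L/min ÷ 60 = 0.5167 L/s.
Vt = flow × Ti = 0.5167 L/s × 0.81 s × 1000 mL/L = 418.53 mL.
R = (PIP − Pplat)/V̇ = (25.2 − 15.1) / 0.5167 = 10.1/0.5167 = 19.547 cmH2O·s/L.
C = Vt/(Pplat − PEEP) = 418.53 / (15.1 − 6) = 418.53/9.1 = 45.992 mL/cmH2O.
τ = R × C = 19.547 × 0.04599 L/cmH2O = 0.899 s.
t = −τ·ln(1 − 0.92) = −0.899·ln(0.08) = 2.271 s.

2.27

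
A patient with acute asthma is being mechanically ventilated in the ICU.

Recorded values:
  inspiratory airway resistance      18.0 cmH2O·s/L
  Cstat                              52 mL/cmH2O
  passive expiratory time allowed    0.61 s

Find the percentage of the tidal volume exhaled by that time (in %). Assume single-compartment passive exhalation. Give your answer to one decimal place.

τ = R × C = 18.0 × 52 mL/cmH2O = 18.0 × 0.052 L/cmH2O = 0.936 s.
Passive exhalation: V(t)/V₀ = e^(−t/τ) = e^(−0.61/0.936) = 0.5212.
Fraction exhaled = 1 − 0.5212 = 0.4788 → 47.88%.

47.9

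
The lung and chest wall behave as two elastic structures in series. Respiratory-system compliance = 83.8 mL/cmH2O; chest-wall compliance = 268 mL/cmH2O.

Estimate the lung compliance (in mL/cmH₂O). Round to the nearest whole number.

1/CL = 1/Crs − 1/Ccw.
1/CL = 1/83.8 − 1/268 = 0.008202.
CL = 121.92 mL/cmH2O.

122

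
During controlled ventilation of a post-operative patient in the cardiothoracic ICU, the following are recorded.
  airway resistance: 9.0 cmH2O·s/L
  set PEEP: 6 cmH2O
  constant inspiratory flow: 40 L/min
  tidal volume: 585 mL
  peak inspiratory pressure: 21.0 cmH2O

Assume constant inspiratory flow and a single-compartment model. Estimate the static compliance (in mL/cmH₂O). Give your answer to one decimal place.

Flow: 40 L/min ÷ 60 = 0.6667 L/s.
Equation of motion (constant flow): PIP = Vt/C + R·V̇ + PEEP.
Vt/C = PIP − R·V̇ − PEEP = 21.0 − 9.0×0.6667 − 6 = 21.0 − 6.0 − 6 = 9.0 cmH2O.
C = Vt / 9.0 = 585 / 9.0 = 65.0 mL/cmH2O.

65.0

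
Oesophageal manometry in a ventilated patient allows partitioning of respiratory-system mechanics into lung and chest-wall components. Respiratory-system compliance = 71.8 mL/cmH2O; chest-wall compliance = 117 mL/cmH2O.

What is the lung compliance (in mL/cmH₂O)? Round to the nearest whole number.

186

1/CL = 1/Crs − 1/Ccw.
1/CL = 1/71.8 − 1/117 = 0.005381.
CL = 185.84 mL/cmH2O.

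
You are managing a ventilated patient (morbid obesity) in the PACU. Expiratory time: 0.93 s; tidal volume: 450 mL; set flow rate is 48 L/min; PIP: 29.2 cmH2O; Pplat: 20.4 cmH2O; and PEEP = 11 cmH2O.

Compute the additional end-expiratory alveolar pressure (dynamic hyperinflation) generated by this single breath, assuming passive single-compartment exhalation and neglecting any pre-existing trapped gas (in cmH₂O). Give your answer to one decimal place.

1.6

Flow: 48 L/min ÷ 60 = 0.8 L/s.
R = (PIP − Pplat)/V̇ = (29.2 − 20.4) / 0.8 = 8.8/0.8 = 11.0 cmH2O·s/L.
C = Vt/(Pplat − PEEP) = 450.0 / (20.4 − 11) = 450.0/9.4 = 47.872 mL/cmH2O.
τ = R × C = 11.0 × 0.04787 L/cmH2O = 0.5266 s.
Fraction remaining = e^(−Te/τ) = e^(−0.93/0.5266) = 0.171; trapped volume = 450.0 × 0.171 = 76.95 mL.
Additional alveolar pressure from trapping ≈ V_trapped / C = 76.95 / 47.872 = 1.607 cmH2O.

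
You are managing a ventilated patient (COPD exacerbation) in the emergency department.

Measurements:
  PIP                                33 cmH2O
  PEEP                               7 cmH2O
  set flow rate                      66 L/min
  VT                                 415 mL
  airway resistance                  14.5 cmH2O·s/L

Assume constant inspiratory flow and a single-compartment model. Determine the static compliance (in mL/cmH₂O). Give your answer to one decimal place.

Flow: 66 L/min ÷ 60 = 1.1 L/s.
Equation of motion (constant flow): PIP = Vt/C + R·V̇ + PEEP.
Vt/C = PIP − R·V̇ − PEEP = 33 − 14.5×1.1 − 7 = 33 − 15.95 − 7 = 10.05 cmH2O.
C = Vt / 10.05 = 415 / 10.05 = 41.294 mL/cmH2O.

41.3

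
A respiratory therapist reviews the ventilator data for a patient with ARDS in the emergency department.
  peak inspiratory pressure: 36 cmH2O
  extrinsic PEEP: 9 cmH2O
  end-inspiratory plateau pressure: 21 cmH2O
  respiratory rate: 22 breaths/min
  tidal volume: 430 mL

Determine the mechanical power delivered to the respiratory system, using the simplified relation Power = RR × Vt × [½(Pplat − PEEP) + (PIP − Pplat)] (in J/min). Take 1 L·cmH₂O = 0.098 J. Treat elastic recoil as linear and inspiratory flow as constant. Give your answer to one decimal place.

Per-breath work = Vt × [½(Pplat−PEEP) + (PIP−Pplat)] = 0.430 × [0.5×12.0 + 15.0] = 0.430 × 21.0 = 9.03 L·cmH2O.
Power = 22 × 9.03 = 198.66 L·cmH2O/min.
× 0.098 J/(L·cmH2O) → 19.469 J/min.

19.5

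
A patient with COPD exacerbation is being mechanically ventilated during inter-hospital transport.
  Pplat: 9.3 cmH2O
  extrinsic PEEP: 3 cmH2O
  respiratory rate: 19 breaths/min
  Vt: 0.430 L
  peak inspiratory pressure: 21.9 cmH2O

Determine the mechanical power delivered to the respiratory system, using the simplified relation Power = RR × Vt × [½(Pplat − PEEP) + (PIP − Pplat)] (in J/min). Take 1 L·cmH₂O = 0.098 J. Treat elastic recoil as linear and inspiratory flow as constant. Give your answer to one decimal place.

12.6

Per-breath work = Vt × [½(Pplat−PEEP) + (PIP−Pplat)] = 0.430 × [0.5×6.3 + 12.6] = 0.430 × 15.75 = 6.773 L·cmH2O.
Power = 19 × 6.773 = 128.69 L·cmH2O/min.
× 0.098 J/(L·cmH2O) → 12.612 J/min.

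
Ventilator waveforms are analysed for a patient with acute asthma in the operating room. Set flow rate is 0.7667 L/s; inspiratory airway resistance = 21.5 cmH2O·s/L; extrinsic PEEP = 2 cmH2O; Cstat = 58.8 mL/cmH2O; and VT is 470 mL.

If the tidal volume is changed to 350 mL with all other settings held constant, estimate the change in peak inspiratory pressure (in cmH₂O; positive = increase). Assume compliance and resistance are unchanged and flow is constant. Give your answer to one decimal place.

-2.0

PIP = Vt/C + R·V̇ + PEEP (constant-flow equation of motion).
Only the elastic term changes: ΔPIP = ΔVt / C = (350 − 470) / 58.8 = -2.041 cmH2O.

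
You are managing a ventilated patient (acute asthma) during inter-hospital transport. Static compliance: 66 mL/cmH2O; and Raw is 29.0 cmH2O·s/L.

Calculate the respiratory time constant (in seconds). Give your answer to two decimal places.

τ = R × C = 29.0 × 66 mL/cmH2O = 29.0 × 0.066 L/cmH2O = 1.914 s.

1.91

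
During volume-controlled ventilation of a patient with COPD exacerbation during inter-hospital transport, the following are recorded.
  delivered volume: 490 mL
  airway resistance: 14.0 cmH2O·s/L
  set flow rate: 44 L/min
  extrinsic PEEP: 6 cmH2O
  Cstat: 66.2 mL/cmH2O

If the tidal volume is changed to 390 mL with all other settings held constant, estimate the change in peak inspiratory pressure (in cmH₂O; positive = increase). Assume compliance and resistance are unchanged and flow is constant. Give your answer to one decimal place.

PIP = Vt/C + R·V̇ + PEEP (constant-flow equation of motion).
Only the elastic term changes: ΔPIP = ΔVt / C = (390 − 490) / 66.2 = -1.511 cmH2O.

-1.5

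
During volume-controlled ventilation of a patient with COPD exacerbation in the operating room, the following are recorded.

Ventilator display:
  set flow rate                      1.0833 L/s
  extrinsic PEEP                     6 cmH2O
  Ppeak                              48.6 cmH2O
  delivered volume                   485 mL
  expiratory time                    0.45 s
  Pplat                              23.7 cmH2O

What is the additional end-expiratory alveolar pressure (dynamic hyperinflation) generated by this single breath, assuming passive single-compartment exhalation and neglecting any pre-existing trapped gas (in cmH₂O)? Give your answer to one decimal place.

R = (PIP − Pplat)/V̇ = (48.6 − 23.7) / 1.0833 = 24.9/1.0833 = 22.985 cmH2O·s/L.
C = Vt/(Pplat − PEEP) = 485.0 / (23.7 − 6) = 485.0/17.7 = 27.401 mL/cmH2O.
τ = R × C = 22.985 × 0.0274 L/cmH2O = 0.6298 s.
Fraction remaining = e^(−Te/τ) = e^(−0.45/0.6298) = 0.4894; trapped volume = 485.0 × 0.4894 = 237.36 mL.
Additional alveolar pressure from trapping ≈ V_trapped / C = 237.36 / 27.401 = 8.662 cmH2O.

8.7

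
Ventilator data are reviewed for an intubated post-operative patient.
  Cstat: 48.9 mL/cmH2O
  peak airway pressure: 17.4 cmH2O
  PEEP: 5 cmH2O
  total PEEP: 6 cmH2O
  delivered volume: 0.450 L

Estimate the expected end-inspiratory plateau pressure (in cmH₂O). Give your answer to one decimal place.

15.2

End-expiratory occlusion gives total PEEP = 6 cmH2O (intrinsic PEEP = 6 − 5 = 1). Use total PEEP for the elastic gradient.
Pplat = PEEPtotal + Vt / Cstat = 6 + 450 / 48.9 = 6 + 9.202 = 15.202 cmH2O.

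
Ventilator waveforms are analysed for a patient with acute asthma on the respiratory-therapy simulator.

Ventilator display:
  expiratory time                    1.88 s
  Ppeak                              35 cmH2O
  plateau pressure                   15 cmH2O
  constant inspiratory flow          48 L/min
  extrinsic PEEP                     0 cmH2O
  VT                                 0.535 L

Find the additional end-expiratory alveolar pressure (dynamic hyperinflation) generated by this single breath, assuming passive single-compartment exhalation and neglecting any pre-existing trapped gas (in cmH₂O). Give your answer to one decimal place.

Flow: 48 L/min ÷ 60 = 0.8 L/s.
R = (PIP − Pplat)/V̇ = (35 − 15) / 0.8 = 20.0/0.8 = 25.0 cmH2O·s/L.
C = Vt/(Pplat − PEEP) = 535.0 / (15 − 0) = 535.0/15.0 = 35.667 mL/cmH2O.
τ = R × C = 25.0 × 0.03567 L/cmH2O = 0.8918 s.
Fraction remaining = e^(−Te/τ) = e^(−1.88/0.8918) = 0.1215; trapped volume = 535.0 × 0.1215 = 65.003 mL.
Additional alveolar pressure from trapping ≈ V_trapped / C = 65.003 / 35.667 = 1.822 cmH2O.

1.8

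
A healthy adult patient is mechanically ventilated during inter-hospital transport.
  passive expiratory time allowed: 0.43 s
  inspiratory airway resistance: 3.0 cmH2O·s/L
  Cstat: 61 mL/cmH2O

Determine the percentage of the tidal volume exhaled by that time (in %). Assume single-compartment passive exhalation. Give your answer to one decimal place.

τ = R × C = 3.0 × 61 mL/cmH2O = 3.0 × 0.061 L/cmH2O = 0.183 s.
Passive exhalation: V(t)/V₀ = e^(−t/τ) = e^(−0.43/0.183) = 0.0954.
Fraction exhaled = 1 − 0.0954 = 0.9046 → 90.46%.

90.5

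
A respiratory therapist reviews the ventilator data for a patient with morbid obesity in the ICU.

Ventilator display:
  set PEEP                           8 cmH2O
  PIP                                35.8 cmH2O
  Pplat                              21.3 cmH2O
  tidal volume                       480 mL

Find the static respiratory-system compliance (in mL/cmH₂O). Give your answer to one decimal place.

Cstat = Vt / (Pplat − PEEP) = 480 / (21.3 − 8) = 480 / 13.3 = 36.09 mL/cmH2O.

36.1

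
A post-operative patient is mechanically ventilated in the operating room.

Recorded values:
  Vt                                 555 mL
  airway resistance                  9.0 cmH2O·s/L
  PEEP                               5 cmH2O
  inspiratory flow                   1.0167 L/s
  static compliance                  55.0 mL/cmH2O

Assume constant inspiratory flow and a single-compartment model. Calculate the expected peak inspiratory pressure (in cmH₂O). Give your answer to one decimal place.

24.2

Equation of motion (constant flow): PIP = Vt/C + R·V̇ + PEEP.
PIP = 555/55.0 + 9.0×1.0167 + 5 = 10.091 + 9.15 + 5 = 24.241 cmH2O.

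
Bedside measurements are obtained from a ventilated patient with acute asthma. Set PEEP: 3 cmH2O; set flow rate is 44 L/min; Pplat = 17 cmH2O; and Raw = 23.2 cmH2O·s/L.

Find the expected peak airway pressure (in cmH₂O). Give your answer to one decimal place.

Flow: 44 L/min ÷ 60 = 0.7333 L/s.
PIP = Pplat + Raw × flow = 17 + 23.2 × 0.7333 = 17 + 17.013 = 34.013 cmH2O.

34.0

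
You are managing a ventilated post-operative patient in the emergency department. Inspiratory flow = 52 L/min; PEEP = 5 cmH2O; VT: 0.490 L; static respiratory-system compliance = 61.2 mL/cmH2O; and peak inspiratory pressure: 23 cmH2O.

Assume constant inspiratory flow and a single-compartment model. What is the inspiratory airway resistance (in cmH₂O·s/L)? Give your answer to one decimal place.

Flow: 52 L/min ÷ 60 = 0.8667 L/s.
Equation of motion (constant flow): PIP = Vt/C + R·V̇ + PEEP.
R·V̇ = PIP − Vt/C − PEEP = 23 − 490/61.2 − 5 = 23 − 8.007 − 5 = 9.993 cmH2O.
R = 9.993 / 0.8667 = 11.53 cmH2O·s/L.

11.5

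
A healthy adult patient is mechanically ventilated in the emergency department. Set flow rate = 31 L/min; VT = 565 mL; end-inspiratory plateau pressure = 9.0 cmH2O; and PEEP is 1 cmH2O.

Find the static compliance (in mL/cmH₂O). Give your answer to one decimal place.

Cstat = Vt / (Pplat − PEEP) = 565 / (9.0 − 1) = 565 / 8.0 = 70.625 mL/cmH2O.

70.6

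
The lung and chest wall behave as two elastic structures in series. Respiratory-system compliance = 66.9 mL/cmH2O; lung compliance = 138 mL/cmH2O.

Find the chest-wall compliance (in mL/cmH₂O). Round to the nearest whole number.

130

1/Ccw = 1/Crs − 1/CL.
1/Ccw = 1/66.9 − 1/138 = 0.007701.
Ccw = 129.85 mL/cmH2O.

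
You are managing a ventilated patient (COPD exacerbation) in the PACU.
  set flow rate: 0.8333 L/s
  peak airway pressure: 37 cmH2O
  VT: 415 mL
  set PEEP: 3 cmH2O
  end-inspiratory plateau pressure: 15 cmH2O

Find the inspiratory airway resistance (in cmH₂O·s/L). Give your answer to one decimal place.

Raw = (PIP − Pplat) / flow = (37 − 15) / 0.8333 = 22.0 / 0.8333 = 26.401 cmH2O·s/L.

26.4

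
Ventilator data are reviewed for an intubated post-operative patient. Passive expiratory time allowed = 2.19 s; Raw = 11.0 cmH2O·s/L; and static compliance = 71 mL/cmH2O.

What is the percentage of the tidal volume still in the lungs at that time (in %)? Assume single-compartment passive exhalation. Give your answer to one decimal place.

6.1

τ = R × C = 11.0 × 71 mL/cmH2O = 11.0 × 0.071 L/cmH2O = 0.781 s.
Passive exhalation: V(t)/V₀ = e^(−t/τ) = e^(−2.19/0.781) = 0.06056.
Fraction remaining = 0.06056 → 6.056%.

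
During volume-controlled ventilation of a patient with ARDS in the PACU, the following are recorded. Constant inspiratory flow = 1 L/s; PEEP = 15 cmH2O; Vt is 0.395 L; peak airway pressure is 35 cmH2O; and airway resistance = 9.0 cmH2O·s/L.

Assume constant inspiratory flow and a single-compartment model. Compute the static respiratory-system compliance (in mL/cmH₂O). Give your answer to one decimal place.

Equation of motion (constant flow): PIP = Vt/C + R·V̇ + PEEP.
Vt/C = PIP − R·V̇ − PEEP = 35 − 9.0×1 − 15 = 35 − 9.0 − 15 = 11.0 cmH2O.
C = Vt / 11.0 = 395 / 11.0 = 35.909 mL/cmH2O.

35.9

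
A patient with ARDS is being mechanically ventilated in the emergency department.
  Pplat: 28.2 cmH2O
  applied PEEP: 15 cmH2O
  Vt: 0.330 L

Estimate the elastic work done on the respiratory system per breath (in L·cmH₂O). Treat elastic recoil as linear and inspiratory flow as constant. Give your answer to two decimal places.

2.18

Elastic work ≈ ½ × (Pplat − PEEP) × Vt = 0.5 × (28.2 − 15) × 0.330 L = 0.5 × 13.2 × 0.330 = 2.178 L·cmH2O.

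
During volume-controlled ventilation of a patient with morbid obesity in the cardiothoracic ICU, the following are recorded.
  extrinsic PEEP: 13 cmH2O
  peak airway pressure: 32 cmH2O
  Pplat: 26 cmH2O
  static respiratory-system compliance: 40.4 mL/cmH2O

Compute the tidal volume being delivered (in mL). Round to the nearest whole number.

Vt = Cstat × (Pplat − PEEP) = 40.4 × (26 − 13) = 40.4 × 13.0 = 525.2 mL.

525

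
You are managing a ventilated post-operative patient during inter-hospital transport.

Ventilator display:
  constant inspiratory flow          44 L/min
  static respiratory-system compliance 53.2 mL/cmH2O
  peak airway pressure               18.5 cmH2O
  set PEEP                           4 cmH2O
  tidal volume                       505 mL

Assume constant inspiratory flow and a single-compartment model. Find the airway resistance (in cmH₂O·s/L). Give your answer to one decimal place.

Flow: 44 L/min ÷ 60 = 0.7333 L/s.
Equation of motion (constant flow): PIP = Vt/C + R·V̇ + PEEP.
R·V̇ = PIP − Vt/C − PEEP = 18.5 − 505/53.2 − 4 = 18.5 − 9.492 − 4 = 5.008 cmH2O.
R = 5.008 / 0.7333 = 6.829 cmH2O·s/L.

6.8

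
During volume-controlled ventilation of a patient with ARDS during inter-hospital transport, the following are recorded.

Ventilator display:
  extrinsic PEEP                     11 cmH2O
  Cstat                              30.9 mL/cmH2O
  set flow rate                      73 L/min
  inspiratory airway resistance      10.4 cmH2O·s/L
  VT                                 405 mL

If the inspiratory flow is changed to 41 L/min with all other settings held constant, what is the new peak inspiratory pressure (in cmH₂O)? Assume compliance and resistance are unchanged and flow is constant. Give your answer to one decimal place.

31.2

Flow: 73 L/min ÷ 60 = 1.2167 L/s.
New flow: 41 L/min ÷ 60 = 0.6833 L/s.
PIP = Vt/C + R·V̇ + PEEP (constant-flow equation of motion).
Only the resistive term changes: ΔPIP = R × ΔV̇ = 10.4 × (0.6833 − 1.2167) = 10.4 × -0.5334 = -5.547 cmH2O.
Original PIP = 405/30.9 + 10.4×1.2167 + 11 = 36.76 cmH2O; new PIP = 36.76 + (-5.547) = 31.213 cmH2O.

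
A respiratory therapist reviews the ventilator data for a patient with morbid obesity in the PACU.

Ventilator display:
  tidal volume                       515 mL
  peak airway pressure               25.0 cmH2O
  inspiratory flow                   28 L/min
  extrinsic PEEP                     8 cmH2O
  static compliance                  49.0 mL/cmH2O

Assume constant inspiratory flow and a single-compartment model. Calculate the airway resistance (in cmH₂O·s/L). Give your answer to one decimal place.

13.9

Flow: 28 L/min ÷ 60 = 0.4667 L/s.
Equation of motion (constant flow): PIP = Vt/C + R·V̇ + PEEP.
R·V̇ = PIP − Vt/C − PEEP = 25.0 − 515/49.0 − 8 = 25.0 − 10.51 − 8 = 6.49 cmH2O.
R = 6.49 / 0.4667 = 13.906 cmH2O·s/L.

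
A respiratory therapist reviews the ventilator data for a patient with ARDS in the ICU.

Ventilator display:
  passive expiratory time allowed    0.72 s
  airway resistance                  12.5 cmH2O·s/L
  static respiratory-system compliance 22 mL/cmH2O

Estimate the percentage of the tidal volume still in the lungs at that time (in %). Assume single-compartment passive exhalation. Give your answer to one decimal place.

τ = R × C = 12.5 × 22 mL/cmH2O = 12.5 × 0.022 L/cmH2O = 0.275 s.
Passive exhalation: V(t)/V₀ = e^(−t/τ) = e^(−0.72/0.275) = 0.07294.
Fraction remaining = 0.07294 → 7.294%.

7.3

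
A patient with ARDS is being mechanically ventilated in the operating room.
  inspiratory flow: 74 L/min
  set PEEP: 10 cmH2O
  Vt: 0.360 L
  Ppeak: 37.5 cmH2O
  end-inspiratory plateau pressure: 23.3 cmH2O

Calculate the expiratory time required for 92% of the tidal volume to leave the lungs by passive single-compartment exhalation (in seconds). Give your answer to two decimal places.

0.79

Flow: 74 L/min ÷ 60 = 1.2333 L/s.
R = (PIP − Pplat)/V̇ = (37.5 − 23.3) / 1.2333 = 14.2/1.2333 = 11.514 cmH2O·s/L.
C = Vt/(Pplat − PEEP) = 360.0 / (23.3 − 10) = 360.0/13.3 = 27.068 mL/cmH2O.
τ = R × C = 11.514 × 0.02707 L/cmH2O = 0.3117 s.
t = −τ·ln(1 − 0.92) = −0.3117·ln(0.08) = 0.7873 s.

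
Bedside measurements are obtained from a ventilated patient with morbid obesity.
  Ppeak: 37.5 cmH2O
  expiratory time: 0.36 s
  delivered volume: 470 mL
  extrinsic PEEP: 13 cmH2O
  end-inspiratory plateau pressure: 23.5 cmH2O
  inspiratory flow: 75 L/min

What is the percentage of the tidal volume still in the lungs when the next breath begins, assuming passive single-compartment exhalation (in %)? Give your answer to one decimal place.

48.8

Flow: 75 L/min ÷ 60 = 1.25 L/s.
R = (PIP − Pplat)/V̇ = (37.5 − 23.5) / 1.25 = 14.0/1.25 = 11.2 cmH2O·s/L.
C = Vt/(Pplat − PEEP) = 470.0 / (23.5 − 13) = 470.0/10.5 = 44.762 mL/cmH2O.
τ = R × C = 11.2 × 0.04476 L/cmH2O = 0.5013 s.
Fraction remaining at end-expiration = e^(−Te/τ) = e^(−0.36/0.5013) = 0.4877 → 48.77%.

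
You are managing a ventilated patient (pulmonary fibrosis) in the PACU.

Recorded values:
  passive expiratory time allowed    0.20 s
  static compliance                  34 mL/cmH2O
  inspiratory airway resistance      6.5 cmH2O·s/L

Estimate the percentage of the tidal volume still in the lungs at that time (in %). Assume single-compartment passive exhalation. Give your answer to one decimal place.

τ = R × C = 6.5 × 34 mL/cmH2O = 6.5 × 0.034 L/cmH2O = 0.221 s.
Passive exhalation: V(t)/V₀ = e^(−t/τ) = e^(−0.20/0.221) = 0.4046.
Fraction remaining = 0.4046 → 40.46%.

40.5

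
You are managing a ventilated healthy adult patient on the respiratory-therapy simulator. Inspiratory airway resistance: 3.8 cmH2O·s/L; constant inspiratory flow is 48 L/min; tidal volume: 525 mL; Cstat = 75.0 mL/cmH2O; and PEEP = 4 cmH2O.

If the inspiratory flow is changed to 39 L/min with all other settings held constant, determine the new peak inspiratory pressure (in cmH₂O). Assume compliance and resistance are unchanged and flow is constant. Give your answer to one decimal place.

13.5

Flow: 48 L/min ÷ 60 = 0.8 L/s.
New flow: 39 L/min ÷ 60 = 0.65 L/s.
PIP = Vt/C + R·V̇ + PEEP (constant-flow equation of motion).
Only the resistive term changes: ΔPIP = R × ΔV̇ = 3.8 × (0.65 − 0.8) = 3.8 × -0.15 = -0.57 cmH2O.
Original PIP = 525/75.0 + 3.8×0.8 + 4 = 14.04 cmH2O; new PIP = 14.04 + (-0.57) = 13.47 cmH2O.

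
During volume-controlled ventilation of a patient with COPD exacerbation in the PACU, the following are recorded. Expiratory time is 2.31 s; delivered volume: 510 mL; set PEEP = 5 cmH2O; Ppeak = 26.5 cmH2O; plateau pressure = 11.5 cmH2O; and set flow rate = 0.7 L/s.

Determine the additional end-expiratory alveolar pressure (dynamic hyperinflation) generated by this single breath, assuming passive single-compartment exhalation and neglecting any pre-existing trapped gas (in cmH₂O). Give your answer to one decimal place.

R = (PIP − Pplat)/V̇ = (26.5 − 11.5) / 0.7 = 15.0/0.7 = 21.429 cmH2O·s/L.
C = Vt/(Pplat − PEEP) = 510.0 / (11.5 − 5) = 510.0/6.5 = 78.462 mL/cmH2O.
τ = R × C = 21.429 × 0.07846 L/cmH2O = 1.681 s.
Fraction remaining = e^(−Te/τ) = e^(−2.31/1.681) = 0.253; trapped volume = 510.0 × 0.253 = 129.03 mL.
Additional alveolar pressure from trapping ≈ V_trapped / C = 129.03 / 78.462 = 1.644 cmH2O.

1.6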